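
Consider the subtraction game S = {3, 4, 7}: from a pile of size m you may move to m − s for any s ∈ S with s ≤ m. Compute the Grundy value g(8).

2

Build the Grundy sequence with g(k) = mex{g(k−s) : s ∈ {3, 4, 7}, s ≤ k}:
k:     0  1  2  3  4  5  6  7  8
g(k):  0  0  0  1  1  1  2  2  2
So g(8) = 2.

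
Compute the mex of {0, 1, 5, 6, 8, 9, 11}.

2

The values 0, 1 are all present; 2 is the first non-negative integer missing from the set.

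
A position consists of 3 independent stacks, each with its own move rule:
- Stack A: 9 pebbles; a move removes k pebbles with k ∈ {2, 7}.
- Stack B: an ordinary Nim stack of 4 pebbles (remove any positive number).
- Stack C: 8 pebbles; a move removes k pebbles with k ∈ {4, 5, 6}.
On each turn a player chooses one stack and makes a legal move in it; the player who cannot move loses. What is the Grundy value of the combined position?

Grundy values for stack A (subtraction set {2, 7}):
g(0) = mex{} = 0
g(1) = mex{} = 0
g(2) = mex{0} = 1
g(3) = mex{0} = 1
g(4) = mex{1} = 0
g(5) = mex{1} = 0
g(6) = mex{0} = 1
g(7) = mex{0} = 1
g(8) = mex{0,1} = 2
g(9) = mex{1} = 0
So g(9) = 0.
Stack B is a plain Nim stack of size 4, so its Grundy value is 4.
Grundy values for stack C (subtraction set {4, 5, 6}):
g(0) = mex{} = 0
g(1) = mex{} = 0
g(2) = mex{} = 0
g(3) = mex{} = 0
g(4) = mex{0} = 1
g(5) = mex{0} = 1
g(6) = mex{0} = 1
g(7) = mex{0} = 1
g(8) = mex{0,1} = 2
So g(8) = 2.
By the Sprague-Grundy theorem, the Grundy value of a sum of independent games is the XOR of the component values.
Combined value = 0 ⊕ 4 ⊕ 2 = 6.

6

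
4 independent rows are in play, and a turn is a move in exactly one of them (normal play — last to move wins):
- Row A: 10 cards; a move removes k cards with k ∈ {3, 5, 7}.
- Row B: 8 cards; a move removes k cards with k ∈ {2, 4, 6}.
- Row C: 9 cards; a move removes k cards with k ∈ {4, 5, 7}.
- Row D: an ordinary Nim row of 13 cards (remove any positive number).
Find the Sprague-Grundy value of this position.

15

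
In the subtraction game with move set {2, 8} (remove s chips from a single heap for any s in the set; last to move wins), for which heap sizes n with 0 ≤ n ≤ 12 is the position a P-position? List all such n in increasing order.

0, 1, 4, 5, 10, 11

Grundy values for subtraction set {2, 8}:
g(0) = mex{} = 0
g(1) = mex{} = 0
g(2) = mex{0} = 1
g(3) = mex{0} = 1
g(4) = mex{1} = 0
g(5) = mex{1} = 0
g(6) = mex{0} = 1
g(7) = mex{0} = 1
g(8) = mex{0,1} = 2
g(9) = mex{0,1} = 2
g(10) = mex{1,2} = 0
g(11) = mex{1,2} = 0
g(12) = mex{0} = 1
The P-positions (g = 0) in 0..12 are 0, 1, 4, 5, 10, 11.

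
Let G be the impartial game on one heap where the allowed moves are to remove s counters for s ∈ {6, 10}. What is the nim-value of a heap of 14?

2

Build the Grundy sequence with g(k) = mex{g(k−s) : s ∈ {6, 10}, s ≤ k}:
g(0) = mex{} = 0
g(1) = mex{} = 0
g(2) = mex{} = 0
g(3) = mex{} = 0
g(4) = mex{} = 0
g(5) = mex{} = 0
g(6) = mex{0} = 1
g(7) = mex{0} = 1
g(8) = mex{0} = 1
g(9) = mex{0} = 1
g(10) = mex{0} = 1
g(11) = mex{0} = 1
g(12) = mex{0,1} = 2
g(13) = mex{0,1} = 2
g(14) = mex{0,1} = 2
So g(14) = 2.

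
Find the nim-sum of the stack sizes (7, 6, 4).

5

Nim-sum: 7 XOR 6 XOR 4 = 5.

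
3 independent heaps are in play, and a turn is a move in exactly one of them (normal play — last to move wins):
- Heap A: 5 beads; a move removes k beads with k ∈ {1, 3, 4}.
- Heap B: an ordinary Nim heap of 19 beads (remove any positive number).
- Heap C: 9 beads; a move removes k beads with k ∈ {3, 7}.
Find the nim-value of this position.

Grundy values for heap A (subtraction set {1, 3, 4}):
g(0) = mex{} = 0
g(1) = mex{0} = 1
g(2) = mex{1} = 0
g(3) = mex{0} = 1
g(4) = mex{0,1} = 2
g(5) = mex{0,1,2} = 3
So g(5) = 3.
Heap B is a plain Nim heap of size 19, so its Grundy value is 19.
Build the Grundy sequence for heap C with g(k) = mex{g(k−s) : s ∈ {3, 7}, s ≤ k}:
k:     0  1  2  3  4  5  6  7  8  9
g(k):  0  0  0  1  1  1  0  2  2  1
So g(9) = 1.
By the Sprague-Grundy theorem, the Grundy value of a sum of independent games is the XOR of the component values.
Combined value = 3 XOR 19 XOR 1 = 17.

17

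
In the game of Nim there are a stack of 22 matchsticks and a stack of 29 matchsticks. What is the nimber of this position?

Nim-sum: 22 ^ 29 = 11.

11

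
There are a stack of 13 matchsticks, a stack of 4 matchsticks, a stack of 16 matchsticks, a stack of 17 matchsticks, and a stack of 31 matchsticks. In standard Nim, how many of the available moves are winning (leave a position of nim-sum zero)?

3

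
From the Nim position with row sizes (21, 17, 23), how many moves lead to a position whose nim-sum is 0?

Compute the nim-sum pairwise:
21 ⊕ 17 = 4
4 ⊕ 23 = 19
The overall nim-sum is X = 19. A row of size p has a winning move iff p XOR X < p (reduce it to p XOR X).
  21: 21 XOR 19 = 6 < 21 — winning move (to 6).
  17: 17 XOR 19 = 2 < 17 — winning move (to 2).
  23: 23 XOR 19 = 4 < 23 — winning move (to 4).
That gives 3 winning moves.

3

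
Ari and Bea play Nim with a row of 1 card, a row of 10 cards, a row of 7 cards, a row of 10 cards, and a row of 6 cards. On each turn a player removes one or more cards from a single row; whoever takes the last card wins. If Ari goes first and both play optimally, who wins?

Bea wins

Compute the nim-sum pairwise:
1 ^ 10 = 11
11 ^ 7 = 12
12 ^ 10 = 6
6 ^ 6 = 0
The nim-sum is 0, so this is a P-position: the player to move is in a losing position under optimal play; Ari is about to move from it and so loses — Bea wins.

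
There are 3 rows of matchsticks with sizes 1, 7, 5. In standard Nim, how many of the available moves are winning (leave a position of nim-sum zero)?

1

Compute the nim-sum pairwise:
1 ⊕ 7 = 6
6 ⊕ 5 = 3
The overall nim-sum is X = 3. A row of size p has a winning move iff p XOR X < p (reduce it to p XOR X).
  1: 1 XOR 3 = 2 ≥ 1 — no move.
  7: 7 XOR 3 = 4 < 7 — winning move (to 4).
  5: 5 XOR 3 = 6 ≥ 5 — no move.
That gives 1 winning move.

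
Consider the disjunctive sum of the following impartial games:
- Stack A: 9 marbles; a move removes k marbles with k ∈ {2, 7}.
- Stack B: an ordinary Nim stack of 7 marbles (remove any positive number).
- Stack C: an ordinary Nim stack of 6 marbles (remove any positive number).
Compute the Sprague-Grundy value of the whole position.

Grundy values for stack A (subtraction set {2, 7}):
g(0) = mex{} = 0
g(1) = mex{} = 0
g(2) = mex{0} = 1
g(3) = mex{0} = 1
g(4) = mex{1} = 0
g(5) = mex{1} = 0
g(6) = mex{0} = 1
g(7) = mex{0} = 1
g(8) = mex{0,1} = 2
g(9) = mex{1} = 0
So g(9) = 0.
Stack B is a plain Nim stack of size 7, so its Grundy value is 7.
Stack C is a plain Nim stack of size 6, so its Grundy value is 6.
By the Sprague-Grundy theorem, the Grundy value of a sum of independent games is the XOR of the component values.
Combined value = 0 XOR 7 XOR 6 = 1.

1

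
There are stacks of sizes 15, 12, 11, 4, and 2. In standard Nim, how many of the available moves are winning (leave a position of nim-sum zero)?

3

Write each in binary and XOR column by column:
  1111  (15)
  1100  (12)
  1011  (11)
  0100  (4)
  0010  (2)
  ----
  1110  (14)
The overall nim-sum is X = 14. A stack of size p has a winning move iff p XOR X < p (reduce it to p XOR X).
  15: 15 XOR 14 = 1 < 15 — winning move (to 1).
  12: 12 XOR 14 = 2 < 12 — winning move (to 2).
  11: 11 XOR 14 = 5 < 11 — winning move (to 5).
  4: 4 XOR 14 = 10 ≥ 4 — no move.
  2: 2 XOR 14 = 12 ≥ 2 — no move.
That gives 3 winning moves.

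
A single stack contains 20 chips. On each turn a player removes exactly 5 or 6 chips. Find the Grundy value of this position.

Grundy values for subtraction set {5, 6}:
k:     0  1  2  3  4  5  6  7  8  9 10 11 12 13 14 15 16 17 18 19 20
g(k):  0  0  0  0  0  1  1  1  1  1  2  0  0  0  0  0  1  1  1  1  1
So g(20) = 1.

1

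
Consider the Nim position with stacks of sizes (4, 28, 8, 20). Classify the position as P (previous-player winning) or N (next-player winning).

Nim-sum: 4 ^ 28 ^ 8 ^ 20 = 4.
The nim-sum is 4 ≠ 0, so this is an N-position: the player to move can win.

N-position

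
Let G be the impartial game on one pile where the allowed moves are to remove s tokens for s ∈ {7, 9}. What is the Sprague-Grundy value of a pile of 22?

Build the Grundy sequence with g(k) = mex{g(k−s) : s ∈ {7, 9}, s ≤ k}:
k:     0  1  2  3  4  5  6  7  8  9 10 11 12 13 14 15 16 17 18 19 20 21 22
g(k):  0  0  0  0  0  0  0  1  1  1  1  1  1  1  2  2  0  0  0  0  0  0  0
So g(22) = 0.

0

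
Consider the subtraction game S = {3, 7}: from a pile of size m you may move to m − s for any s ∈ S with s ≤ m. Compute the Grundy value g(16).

0

Grundy values for subtraction set {3, 7}:
k:     0  1  2  3  4  5  6  7  8  9 10 11 12 13 14 15 16
g(k):  0  0  0  1  1  1  0  2  2  1  0  0  0  1  1  1  0
So g(16) = 0.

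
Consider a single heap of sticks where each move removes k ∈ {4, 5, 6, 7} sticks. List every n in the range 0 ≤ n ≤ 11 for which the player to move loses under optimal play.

0, 1, 2, 3, 11

Grundy values for subtraction set {4, 5, 6, 7}:
g(0) = mex{} = 0
g(1) = mex{} = 0
g(2) = mex{} = 0
g(3) = mex{} = 0
g(4) = mex{0} = 1
g(5) = mex{0} = 1
g(6) = mex{0} = 1
g(7) = mex{0} = 1
g(8) = mex{0,1} = 2
g(9) = mex{0,1} = 2
g(10) = mex{0,1} = 2
g(11) = mex{1} = 0
The P-positions (g = 0) in 0..11 are 0, 1, 2, 3, 11.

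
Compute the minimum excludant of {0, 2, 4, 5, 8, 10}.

1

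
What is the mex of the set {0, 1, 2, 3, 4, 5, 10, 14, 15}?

6

The values 0, 1, 2, 3, 4, 5 are all present; 6 is the first non-negative integer missing from the set.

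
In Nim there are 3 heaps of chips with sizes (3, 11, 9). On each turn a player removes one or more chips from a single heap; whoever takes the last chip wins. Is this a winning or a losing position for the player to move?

Winning position

Compute the nim-sum pairwise:
3 ⊕ 11 = 8
8 ⊕ 9 = 1
The nim-sum is 1 ≠ 0, so this is an N-position: the player to move can win.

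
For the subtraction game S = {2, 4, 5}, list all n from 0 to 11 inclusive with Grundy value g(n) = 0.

0, 1, 7, 8

Build the Grundy sequence with g(k) = mex{g(k−s) : s ∈ {2, 4, 5}, s ≤ k}:
k:     0  1  2  3  4  5  6  7  8  9 10 11
g(k):  0  0  1  1  2  2  3  0  0  1  1  2
The P-positions (g = 0) in 0..11 are 0, 1, 7, 8.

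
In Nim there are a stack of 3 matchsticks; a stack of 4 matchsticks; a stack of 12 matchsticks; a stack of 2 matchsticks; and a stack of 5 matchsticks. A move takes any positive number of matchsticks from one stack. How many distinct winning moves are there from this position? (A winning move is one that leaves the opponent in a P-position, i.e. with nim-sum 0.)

Bitwise XOR of the heap sizes:
  0011  (3)
  0100  (4)
  1100  (12)
  0010  (2)
  0101  (5)
  ----
  1100  (12)
The overall nim-sum is X = 12. A stack of size p has a winning move iff p XOR X < p (reduce it to p XOR X).
  3: 3 XOR 12 = 15 ≥ 3 — no move.
  4: 4 XOR 12 = 8 ≥ 4 — no move.
  12: 12 XOR 12 = 0 < 12 — winning move (to 0).
  2: 2 XOR 12 = 14 ≥ 2 — no move.
  5: 5 XOR 12 = 9 ≥ 5 — no move.
That gives 1 winning move.

1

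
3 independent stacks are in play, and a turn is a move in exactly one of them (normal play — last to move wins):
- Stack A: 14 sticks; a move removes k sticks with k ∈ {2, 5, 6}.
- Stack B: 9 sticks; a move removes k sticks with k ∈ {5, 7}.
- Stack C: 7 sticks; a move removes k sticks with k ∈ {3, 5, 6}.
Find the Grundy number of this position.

Build the Grundy sequence for stack A with g(k) = mex{g(k−s) : s ∈ {2, 5, 6}, s ≤ k}:
g(0) = mex{} = 0
g(1) = mex{} = 0
g(2) = mex{0} = 1
g(3) = mex{0} = 1
g(4) = mex{1} = 0
g(5) = mex{0,1} = 2
g(6) = mex{0} = 1
g(7) = mex{0,1,2} = 3
g(8) = mex{1} = 0
g(9) = mex{0,1,3} = 2
g(10) = mex{0,2} = 1
g(11) = mex{1,2} = 0
g(12) = mex{1,3} = 0
g(13) = mex{0,3} = 1
g(14) = mex{0,2} = 1
So g(14) = 1.
For stack B, compute g(0), g(1), … with moves {5, 7}:
k:     0  1  2  3  4  5  6  7  8  9
g(k):  0  0  0  0  0  1  1  1  1  1
So g(9) = 1.
For stack C, compute g(0), g(1), … with moves {3, 5, 6}:
k:     0  1  2  3  4  5  6  7
g(k):  0  0  0  1  1  1  2  2
So g(7) = 2.
By the Sprague-Grundy theorem, the Grundy value of a sum of independent games is the XOR of the component values.
Combined value = 1 XOR 1 XOR 2 = 2.

2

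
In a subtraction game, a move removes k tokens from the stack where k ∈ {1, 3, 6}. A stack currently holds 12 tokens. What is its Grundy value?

1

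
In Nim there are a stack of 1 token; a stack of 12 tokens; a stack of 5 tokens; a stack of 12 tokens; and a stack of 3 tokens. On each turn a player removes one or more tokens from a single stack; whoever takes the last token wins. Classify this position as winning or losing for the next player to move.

Winning position

Compute the nim-sum pairwise:
1 XOR 12 = 13
13 XOR 5 = 8
8 XOR 12 = 4
4 XOR 3 = 7
The nim-sum is 7 ≠ 0, so this is an N-position: the player to move can win.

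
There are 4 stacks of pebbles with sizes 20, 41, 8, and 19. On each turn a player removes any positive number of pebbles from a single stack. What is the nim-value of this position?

38

Compute the nim-sum pairwise:
20 XOR 41 = 61
61 XOR 8 = 53
53 XOR 19 = 38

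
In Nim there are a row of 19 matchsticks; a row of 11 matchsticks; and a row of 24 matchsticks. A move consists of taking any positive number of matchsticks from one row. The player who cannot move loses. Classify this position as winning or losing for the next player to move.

Losing position

Nim-sum: 19 ^ 11 ^ 24 = 0.
The nim-sum is 0, so this is a P-position: the player to move is in a losing position under optimal play.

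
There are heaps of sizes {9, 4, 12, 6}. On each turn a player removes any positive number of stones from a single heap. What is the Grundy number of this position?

7

Write each in binary and XOR column by column:
  1001  (9)
  0100  (4)
  1100  (12)
  0110  (6)
  ----
  0111  (7)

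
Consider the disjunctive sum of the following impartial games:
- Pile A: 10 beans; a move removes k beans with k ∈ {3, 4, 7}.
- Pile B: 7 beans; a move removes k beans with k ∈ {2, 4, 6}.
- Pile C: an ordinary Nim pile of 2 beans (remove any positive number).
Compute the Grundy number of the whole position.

1

Build the Grundy sequence for pile A with g(k) = mex{g(k−s) : s ∈ {3, 4, 7}, s ≤ k}:
g(0) = mex{} = 0
g(1) = mex{} = 0
g(2) = mex{} = 0
g(3) = mex{0} = 1
g(4) = mex{0} = 1
g(5) = mex{0} = 1
g(6) = mex{0,1} = 2
g(7) = mex{0,1} = 2
g(8) = mex{0,1} = 2
g(9) = mex{0,1,2} = 3
g(10) = mex{1,2} = 0
So g(10) = 0.
Build the Grundy sequence for pile B with g(k) = mex{g(k−s) : s ∈ {2, 4, 6}, s ≤ k}:
g(0) = mex{} = 0
g(1) = mex{} = 0
g(2) = mex{0} = 1
g(3) = mex{0} = 1
g(4) = mex{0,1} = 2
g(5) = mex{0,1} = 2
g(6) = mex{0,1,2} = 3
g(7) = mex{0,1,2} = 3
So g(7) = 3.
Pile C is a plain Nim pile of size 2, so its Grundy value is 2.
By the Sprague-Grundy theorem, the Grundy value of a sum of independent games is the XOR of the component values.
Combined value = 0 XOR 3 XOR 2 = 1.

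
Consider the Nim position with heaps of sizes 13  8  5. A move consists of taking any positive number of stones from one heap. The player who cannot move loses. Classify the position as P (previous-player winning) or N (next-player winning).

P-position

In binary:
  1101  (13)
  1000  (8)
  0101  (5)
  ----
  0000  (0)
The nim-sum is 0, so this is a P-position: the player to move is in a losing position under optimal play.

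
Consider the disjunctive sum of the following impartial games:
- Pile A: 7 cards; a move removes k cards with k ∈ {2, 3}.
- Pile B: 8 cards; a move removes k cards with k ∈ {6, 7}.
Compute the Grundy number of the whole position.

0

Build the Grundy sequence for pile A with g(k) = mex{g(k−s) : s ∈ {2, 3}, s ≤ k}:
g(0) = mex{} = 0
g(1) = mex{} = 0
g(2) = mex{0} = 1
g(3) = mex{0} = 1
g(4) = mex{0,1} = 2
g(5) = mex{1} = 0
g(6) = mex{1,2} = 0
g(7) = mex{0,2} = 1
So g(7) = 1.
For pile B, compute g(0), g(1), … with moves {6, 7}:
g(0) = mex{} = 0
g(1) = mex{} = 0
g(2) = mex{} = 0
g(3) = mex{} = 0
g(4) = mex{} = 0
g(5) = mex{} = 0
g(6) = mex{0} = 1
g(7) = mex{0} = 1
g(8) = mex{0} = 1
So g(8) = 1.
The value of a disjunctive sum is the nim-sum of the parts.
Combined value = 1 XOR 1 = 0.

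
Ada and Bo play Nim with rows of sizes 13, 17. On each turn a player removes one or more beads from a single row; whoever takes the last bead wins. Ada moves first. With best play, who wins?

Compute the nim-sum pairwise:
13 ⊕ 17 = 28
The nim-sum is 28 ≠ 0, so this is an N-position: the player to move can win; Ada has a winning move.

Ada wins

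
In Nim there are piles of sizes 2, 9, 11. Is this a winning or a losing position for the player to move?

In binary:
  0010  (2)
  1001  (9)
  1011  (11)
  ----
  0000  (0)
The nim-sum is 0, so this is a P-position: the player to move is in a losing position under optimal play.

Losing position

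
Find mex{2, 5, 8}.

0

0 is not in the set, so the mex is 0.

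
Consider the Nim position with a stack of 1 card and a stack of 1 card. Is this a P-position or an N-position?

In binary:
  1  (1)
  1  (1)
  -
  0  (0)
The nim-sum is 0, so this is a P-position: the player to move is in a losing position under optimal play.

P-position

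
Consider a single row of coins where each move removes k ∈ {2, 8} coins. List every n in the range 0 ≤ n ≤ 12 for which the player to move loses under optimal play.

0, 1, 4, 5, 10, 11

Compute g(0), g(1), … for moves {2, 8}:
k:     0  1  2  3  4  5  6  7  8  9 10 11 12
g(k):  0  0  1  1  0  0  1  1  2  2  0  0  1
The P-positions (g = 0) in 0..12 are 0, 1, 4, 5, 10, 11.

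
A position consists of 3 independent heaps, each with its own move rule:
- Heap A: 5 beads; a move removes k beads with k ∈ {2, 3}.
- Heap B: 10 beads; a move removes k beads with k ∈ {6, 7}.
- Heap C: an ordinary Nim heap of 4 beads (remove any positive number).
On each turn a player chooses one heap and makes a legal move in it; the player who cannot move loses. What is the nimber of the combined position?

5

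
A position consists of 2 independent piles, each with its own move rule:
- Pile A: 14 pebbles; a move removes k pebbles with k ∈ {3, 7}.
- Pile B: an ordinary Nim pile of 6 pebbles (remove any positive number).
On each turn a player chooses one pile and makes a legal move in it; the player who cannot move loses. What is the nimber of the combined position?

7

Grundy values for pile A (subtraction set {3, 7}):
k:     0  1  2  3  4  5  6  7  8  9 10 11 12 13 14
g(k):  0  0  0  1  1  1  0  2  2  1  0  0  0  1  1
So g(14) = 1.
Pile B is a plain Nim pile of size 6, so its Grundy value is 6.
The value of a disjunctive sum is the nim-sum of the parts.
Combined value = 1 XOR 6 = 7.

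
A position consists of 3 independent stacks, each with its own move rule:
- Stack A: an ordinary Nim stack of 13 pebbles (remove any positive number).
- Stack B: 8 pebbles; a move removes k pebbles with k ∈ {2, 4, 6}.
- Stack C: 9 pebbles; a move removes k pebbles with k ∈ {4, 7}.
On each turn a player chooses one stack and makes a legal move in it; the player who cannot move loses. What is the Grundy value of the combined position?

15

Stack A is a plain Nim stack of size 13, so its Grundy value is 13.
Grundy values for stack B (subtraction set {2, 4, 6}):
g(0) = mex{} = 0
g(1) = mex{} = 0
g(2) = mex{0} = 1
g(3) = mex{0} = 1
g(4) = mex{0,1} = 2
g(5) = mex{0,1} = 2
g(6) = mex{0,1,2} = 3
g(7) = mex{0,1,2} = 3
g(8) = mex{1,2,3} = 0
So g(8) = 0.
For stack C, compute g(0), g(1), … with moves {4, 7}:
k:     0  1  2  3  4  5  6  7  8  9
g(k):  0  0  0  0  1  1  1  1  2  2
So g(9) = 2.
By the Sprague-Grundy theorem, the Grundy value of a sum of independent games is the XOR of the component values.
Combined value = 13 XOR 0 XOR 2 = 15.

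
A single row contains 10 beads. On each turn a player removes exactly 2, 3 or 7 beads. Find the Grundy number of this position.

Build the Grundy sequence with g(k) = mex{g(k−s) : s ∈ {2, 3, 7}, s ≤ k}:
g(0) = mex{} = 0
g(1) = mex{} = 0
g(2) = mex{0} = 1
g(3) = mex{0} = 1
g(4) = mex{0,1} = 2
g(5) = mex{1} = 0
g(6) = mex{1,2} = 0
g(7) = mex{0,2} = 1
g(8) = mex{0} = 1
g(9) = mex{0,1} = 2
g(10) = mex{1} = 0
So g(10) = 0.

0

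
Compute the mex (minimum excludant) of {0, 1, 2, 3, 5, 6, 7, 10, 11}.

The values 0, 1, 2, 3 are all present; 4 is the first non-negative integer missing from the set.

4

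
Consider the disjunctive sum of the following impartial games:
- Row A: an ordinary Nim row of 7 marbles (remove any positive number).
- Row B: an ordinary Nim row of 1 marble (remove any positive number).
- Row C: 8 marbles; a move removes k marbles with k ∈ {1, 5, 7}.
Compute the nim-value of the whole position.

6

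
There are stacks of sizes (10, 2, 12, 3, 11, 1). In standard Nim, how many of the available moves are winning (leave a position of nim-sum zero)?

Compute the nim-sum pairwise:
10 ⊕ 2 = 8
8 ⊕ 12 = 4
4 ⊕ 3 = 7
7 ⊕ 11 = 12
12 ⊕ 1 = 13
The overall nim-sum is X = 13. A stack of size p has a winning move iff p XOR X < p (reduce it to p XOR X).
  10: 10 XOR 13 = 7 < 10 — winning move (to 7).
  2: 2 XOR 13 = 15 ≥ 2 — no move.
  12: 12 XOR 13 = 1 < 12 — winning move (to 1).
  3: 3 XOR 13 = 14 ≥ 3 — no move.
  11: 11 XOR 13 = 6 < 11 — winning move (to 6).
  1: 1 XOR 13 = 12 ≥ 1 — no move.
That gives 3 winning moves.

3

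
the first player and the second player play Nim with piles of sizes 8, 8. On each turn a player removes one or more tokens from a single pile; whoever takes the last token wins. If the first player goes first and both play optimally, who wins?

the second player wins

Nim-sum: 8 XOR 8 = 0.
The nim-sum is 0, so this is a P-position: the player to move is in a losing position under optimal play; the first player is about to move from it and so loses — the second player wins.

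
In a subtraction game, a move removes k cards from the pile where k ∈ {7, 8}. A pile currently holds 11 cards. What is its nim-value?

1

Compute g(0), g(1), … for moves {7, 8}:
g(0) = mex{} = 0
g(1) = mex{} = 0
g(2) = mex{} = 0
g(3) = mex{} = 0
g(4) = mex{} = 0
g(5) = mex{} = 0
g(6) = mex{} = 0
g(7) = mex{0} = 1
g(8) = mex{0} = 1
g(9) = mex{0} = 1
g(10) = mex{0} = 1
g(11) = mex{0} = 1
So g(11) = 1.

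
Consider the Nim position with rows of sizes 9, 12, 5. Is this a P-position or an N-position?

Nim-sum: 9 XOR 12 XOR 5 = 0.
The nim-sum is 0, so this is a P-position: the player to move is in a losing position under optimal play.

P-position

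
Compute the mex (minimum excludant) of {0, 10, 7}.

0 is in the set but 1 is not, so the mex is 1.

1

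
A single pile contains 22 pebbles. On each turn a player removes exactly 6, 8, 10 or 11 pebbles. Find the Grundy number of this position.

0

Grundy values for subtraction set {6, 8, 10, 11}:
k:     0  1  2  3  4  5  6  7  8  9 10 11 12 13 14 15 16 17 18 19 20 21 22
g(k):  0  0  0  0  0  0  1  1  1  1  1  1  2  2  2  2  2  0  0  0  0  0  0
So g(22) = 0.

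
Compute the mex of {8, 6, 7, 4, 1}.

0

0 is not in the set, so the mex is 0.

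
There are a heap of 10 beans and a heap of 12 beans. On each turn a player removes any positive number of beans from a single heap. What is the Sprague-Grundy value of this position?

Bitwise XOR of the heap sizes:
  1010  (10)
  1100  (12)
  ----
  0110  (6)

6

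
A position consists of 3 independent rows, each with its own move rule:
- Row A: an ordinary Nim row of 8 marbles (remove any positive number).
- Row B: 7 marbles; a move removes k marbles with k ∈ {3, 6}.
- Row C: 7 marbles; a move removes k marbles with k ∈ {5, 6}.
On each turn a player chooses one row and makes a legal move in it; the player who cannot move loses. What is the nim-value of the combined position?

11

Row A is a plain Nim row of size 8, so its Grundy value is 8.
Grundy values for row B (subtraction set {3, 6}):
k:     0  1  2  3  4  5  6  7
g(k):  0  0  0  1  1  1  2  2
So g(7) = 2.
Build the Grundy sequence for row C with g(k) = mex{g(k−s) : s ∈ {5, 6}, s ≤ k}:
g(0) = mex{} = 0
g(1) = mex{} = 0
g(2) = mex{} = 0
g(3) = mex{} = 0
g(4) = mex{} = 0
g(5) = mex{0} = 1
g(6) = mex{0} = 1
g(7) = mex{0} = 1
So g(7) = 1.
The value of a disjunctive sum is the nim-sum of the parts.
Combined value = 8 XOR 2 XOR 1 = 11.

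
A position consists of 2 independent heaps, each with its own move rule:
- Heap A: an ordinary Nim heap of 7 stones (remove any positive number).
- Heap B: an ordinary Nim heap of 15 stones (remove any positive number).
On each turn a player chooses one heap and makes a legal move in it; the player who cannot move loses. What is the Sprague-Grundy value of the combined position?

8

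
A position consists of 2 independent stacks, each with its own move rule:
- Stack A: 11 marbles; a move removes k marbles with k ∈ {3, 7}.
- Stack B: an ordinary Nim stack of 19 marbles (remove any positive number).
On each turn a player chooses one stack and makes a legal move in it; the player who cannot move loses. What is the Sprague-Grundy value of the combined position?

19

Build the Grundy sequence for stack A with g(k) = mex{g(k−s) : s ∈ {3, 7}, s ≤ k}:
g(0) = mex{} = 0
g(1) = mex{} = 0
g(2) = mex{} = 0
g(3) = mex{0} = 1
g(4) = mex{0} = 1
g(5) = mex{0} = 1
g(6) = mex{1} = 0
g(7) = mex{0,1} = 2
g(8) = mex{0,1} = 2
g(9) = mex{0} = 1
g(10) = mex{1,2} = 0
g(11) = mex{1,2} = 0
So g(11) = 0.
Stack B is a plain Nim stack of size 19, so its Grundy value is 19.
By the Sprague-Grundy theorem, the Grundy value of a sum of independent games is the XOR of the component values.
Combined value = 0 ⊕ 19 = 19.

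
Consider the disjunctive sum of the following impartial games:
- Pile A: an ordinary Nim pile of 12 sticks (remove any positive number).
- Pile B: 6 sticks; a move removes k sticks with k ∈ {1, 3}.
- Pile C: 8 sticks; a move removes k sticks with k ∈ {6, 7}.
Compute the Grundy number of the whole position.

13

Pile A is a plain Nim pile of size 12, so its Grundy value is 12.
For pile B, compute g(0), g(1), … with moves {1, 3}:
g(0) = mex{} = 0
g(1) = mex{0} = 1
g(2) = mex{1} = 0
g(3) = mex{0} = 1
g(4) = mex{1} = 0
g(5) = mex{0} = 1
g(6) = mex{1} = 0
So g(6) = 0.
For pile C, compute g(0), g(1), … with moves {6, 7}:
k:     0  1  2  3  4  5  6  7  8
g(k):  0  0  0  0  0  0  1  1  1
So g(8) = 1.
By the Sprague-Grundy theorem, the Grundy value of a sum of independent games is the XOR of the component values.
Combined value = 12 ⊕ 0 ⊕ 1 = 13.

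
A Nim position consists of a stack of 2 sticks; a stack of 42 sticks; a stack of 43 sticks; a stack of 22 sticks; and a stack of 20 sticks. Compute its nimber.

Compute the nim-sum pairwise:
2 ⊕ 42 = 40
40 ⊕ 43 = 3
3 ⊕ 22 = 21
21 ⊕ 20 = 1

1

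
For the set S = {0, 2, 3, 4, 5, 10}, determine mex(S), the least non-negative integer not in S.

0 is in the set but 1 is not, so the mex is 1.

1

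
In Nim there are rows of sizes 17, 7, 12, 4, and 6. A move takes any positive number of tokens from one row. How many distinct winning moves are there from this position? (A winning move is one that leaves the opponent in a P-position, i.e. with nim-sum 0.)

1

Write each in binary and XOR column by column:
  10001  (17)
  00111  (7)
  01100  (12)
  00100  (4)
  00110  (6)
  -----
  11000  (24)
The overall nim-sum is X = 24. A row of size p has a winning move iff p XOR X < p (reduce it to p XOR X).
  17: 17 XOR 24 = 9 < 17 — winning move (to 9).
  7: 7 XOR 24 = 31 ≥ 7 — no move.
  12: 12 XOR 24 = 20 ≥ 12 — no move.
  4: 4 XOR 24 = 28 ≥ 4 — no move.
  6: 6 XOR 24 = 30 ≥ 6 — no move.
That gives 1 winning move.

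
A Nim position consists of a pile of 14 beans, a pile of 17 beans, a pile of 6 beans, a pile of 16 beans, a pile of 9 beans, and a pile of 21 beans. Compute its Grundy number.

21

Compute the nim-sum pairwise:
14 ^ 17 = 31
31 ^ 6 = 25
25 ^ 16 = 9
9 ^ 9 = 0
0 ^ 21 = 21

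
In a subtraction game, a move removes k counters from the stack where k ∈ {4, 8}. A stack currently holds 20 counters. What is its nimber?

Compute g(0), g(1), … for moves {4, 8}:
k:     0  1  2  3  4  5  6  7  8  9 10 11 12 13 14 15 16 17 18 19 20
g(k):  0  0  0  0  1  1  1  1  2  2  2  2  0  0  0  0  1  1  1  1  2
So g(20) = 2.

2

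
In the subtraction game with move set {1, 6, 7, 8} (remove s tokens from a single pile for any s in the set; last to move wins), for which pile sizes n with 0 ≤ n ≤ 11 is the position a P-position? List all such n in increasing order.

Grundy values for subtraction set {1, 6, 7, 8}:
k:     0  1  2  3  4  5  6  7  8  9 10 11
g(k):  0  1  0  1  0  1  2  3  2  3  2  3
The P-positions (g = 0) in 0..11 are 0, 2, 4.

0, 2, 4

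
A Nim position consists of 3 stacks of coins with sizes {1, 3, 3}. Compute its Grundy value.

Write each in binary and XOR column by column:
  01  (1)
  11  (3)
  11  (3)
  --
  01  (1)

1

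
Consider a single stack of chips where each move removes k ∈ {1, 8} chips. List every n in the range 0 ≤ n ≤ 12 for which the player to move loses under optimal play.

0, 2, 4, 6, 9, 11

Build the Grundy sequence with g(k) = mex{g(k−s) : s ∈ {1, 8}, s ≤ k}:
g(0) = mex{} = 0
g(1) = mex{0} = 1
g(2) = mex{1} = 0
g(3) = mex{0} = 1
g(4) = mex{1} = 0
g(5) = mex{0} = 1
g(6) = mex{1} = 0
g(7) = mex{0} = 1
g(8) = mex{0,1} = 2
g(9) = mex{1,2} = 0
g(10) = mex{0} = 1
g(11) = mex{1} = 0
g(12) = mex{0} = 1
The P-positions (g = 0) in 0..12 are 0, 2, 4, 6, 9, 11.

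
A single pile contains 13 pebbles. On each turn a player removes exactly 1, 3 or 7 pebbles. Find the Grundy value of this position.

Compute g(0), g(1), … for moves {1, 3, 7}:
k:     0  1  2  3  4  5  6  7  8  9 10 11 12 13
g(k):  0  1  0  1  0  1  0  1  0  1  0  1  0  1
So g(13) = 1.

1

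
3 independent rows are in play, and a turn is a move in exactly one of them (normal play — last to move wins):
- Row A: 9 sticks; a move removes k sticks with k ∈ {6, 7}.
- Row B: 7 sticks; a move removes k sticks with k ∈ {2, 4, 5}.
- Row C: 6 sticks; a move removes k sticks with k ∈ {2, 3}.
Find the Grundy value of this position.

1

Grundy values for row A (subtraction set {6, 7}):
g(0) = mex{} = 0
g(1) = mex{} = 0
g(2) = mex{} = 0
g(3) = mex{} = 0
g(4) = mex{} = 0
g(5) = mex{} = 0
g(6) = mex{0} = 1
g(7) = mex{0} = 1
g(8) = mex{0} = 1
g(9) = mex{0} = 1
So g(9) = 1.
Build the Grundy sequence for row B with g(k) = mex{g(k−s) : s ∈ {2, 4, 5}, s ≤ k}:
k:     0  1  2  3  4  5  6  7
g(k):  0  0  1  1  2  2  3  0
So g(7) = 0.
For row C, compute g(0), g(1), … with moves {2, 3}:
g(0) = mex{} = 0
g(1) = mex{} = 0
g(2) = mex{0} = 1
g(3) = mex{0} = 1
g(4) = mex{0,1} = 2
g(5) = mex{1} = 0
g(6) = mex{1,2} = 0
So g(6) = 0.
The value of a disjunctive sum is the nim-sum of the parts.
Combined value = 1 XOR 0 XOR 0 = 1.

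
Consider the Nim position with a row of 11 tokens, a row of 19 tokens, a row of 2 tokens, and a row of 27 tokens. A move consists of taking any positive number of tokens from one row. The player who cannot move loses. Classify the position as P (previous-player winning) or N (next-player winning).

N-position

Nim-sum: 11 ⊕ 19 ⊕ 2 ⊕ 27 = 1.
The nim-sum is 1 ≠ 0, so this is an N-position: the player to move can win.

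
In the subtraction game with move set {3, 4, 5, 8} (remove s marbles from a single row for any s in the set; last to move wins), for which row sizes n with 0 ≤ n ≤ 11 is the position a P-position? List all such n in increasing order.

0, 1, 2, 11

Grundy values for subtraction set {3, 4, 5, 8}:
k:     0  1  2  3  4  5  6  7  8  9 10 11
g(k):  0  0  0  1  1  1  2  2  2  3  3  0
The P-positions (g = 0) in 0..11 are 0, 1, 2, 11.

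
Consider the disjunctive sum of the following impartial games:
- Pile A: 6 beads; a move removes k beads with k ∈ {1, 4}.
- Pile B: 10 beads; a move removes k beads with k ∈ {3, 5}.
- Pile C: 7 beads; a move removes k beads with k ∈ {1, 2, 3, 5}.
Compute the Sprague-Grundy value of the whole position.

2

Build the Grundy sequence for pile A with g(k) = mex{g(k−s) : s ∈ {1, 4}, s ≤ k}:
k:     0  1  2  3  4  5  6
g(k):  0  1  0  1  2  0  1
So g(6) = 1.
For pile B, compute g(0), g(1), … with moves {3, 5}:
g(0) = mex{} = 0
g(1) = mex{} = 0
g(2) = mex{} = 0
g(3) = mex{0} = 1
g(4) = mex{0} = 1
g(5) = mex{0} = 1
g(6) = mex{0,1} = 2
g(7) = mex{0,1} = 2
g(8) = mex{1} = 0
g(9) = mex{1,2} = 0
g(10) = mex{1,2} = 0
So g(10) = 0.
Grundy values for pile C (subtraction set {1, 2, 3, 5}):
k:     0  1  2  3  4  5  6  7
g(k):  0  1  2  3  0  1  2  3
So g(7) = 3.
By the Sprague-Grundy theorem, the Grundy value of a sum of independent games is the XOR of the component values.
Combined value = 1 XOR 0 XOR 3 = 2.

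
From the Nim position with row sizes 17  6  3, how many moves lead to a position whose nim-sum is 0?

In binary:
  10001  (17)
  00110  (6)
  00011  (3)
  -----
  10100  (20)
The overall nim-sum is X = 20. A row of size p has a winning move iff p XOR X < p (reduce it to p XOR X).
  17: 17 XOR 20 = 5 < 17 — winning move (to 5).
  6: 6 XOR 20 = 18 ≥ 6 — no move.
  3: 3 XOR 20 = 23 ≥ 3 — no move.
That gives 1 winning move.

1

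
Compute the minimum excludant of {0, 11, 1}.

2

The values 0, 1 are all present; 2 is the first non-negative integer missing from the set.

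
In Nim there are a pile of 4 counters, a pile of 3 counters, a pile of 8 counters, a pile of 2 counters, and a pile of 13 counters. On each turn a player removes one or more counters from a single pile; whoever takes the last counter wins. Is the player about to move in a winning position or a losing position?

Losing position

Compute the nim-sum pairwise:
4 XOR 3 = 7
7 XOR 8 = 15
15 XOR 2 = 13
13 XOR 13 = 0
The nim-sum is 0, so this is a P-position: the player to move is in a losing position under optimal play.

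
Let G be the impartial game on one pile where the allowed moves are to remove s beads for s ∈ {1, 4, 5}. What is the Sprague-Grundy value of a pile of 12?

2

Build the Grundy sequence with g(k) = mex{g(k−s) : s ∈ {1, 4, 5}, s ≤ k}:
g(0) = mex{} = 0
g(1) = mex{0} = 1
g(2) = mex{1} = 0
g(3) = mex{0} = 1
g(4) = mex{0,1} = 2
g(5) = mex{0,1,2} = 3
g(6) = mex{0,1,3} = 2
g(7) = mex{0,1,2} = 3
g(8) = mex{1,2,3} = 0
g(9) = mex{0,2,3} = 1
g(10) = mex{1,2,3} = 0
g(11) = mex{0,2,3} = 1
g(12) = mex{0,1,3} = 2
So g(12) = 2.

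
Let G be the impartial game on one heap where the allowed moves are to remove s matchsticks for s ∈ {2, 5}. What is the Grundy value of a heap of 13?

Compute g(0), g(1), … for moves {2, 5}:
k:     0  1  2  3  4  5  6  7  8  9 10 11 12 13
g(k):  0  0  1  1  0  2  1  0  0  1  1  0  2  1
So g(13) = 1.

1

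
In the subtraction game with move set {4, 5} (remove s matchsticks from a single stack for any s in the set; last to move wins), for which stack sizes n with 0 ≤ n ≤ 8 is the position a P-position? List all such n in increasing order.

0, 1, 2, 3

Grundy values for subtraction set {4, 5}:
g(0) = mex{} = 0
g(1) = mex{} = 0
g(2) = mex{} = 0
g(3) = mex{} = 0
g(4) = mex{0} = 1
g(5) = mex{0} = 1
g(6) = mex{0} = 1
g(7) = mex{0} = 1
g(8) = mex{0,1} = 2
The P-positions (g = 0) in 0..8 are 0, 1, 2, 3.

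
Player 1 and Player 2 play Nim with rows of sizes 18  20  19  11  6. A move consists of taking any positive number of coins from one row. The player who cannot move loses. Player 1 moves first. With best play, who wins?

Compute the nim-sum pairwise:
18 XOR 20 = 6
6 XOR 19 = 21
21 XOR 11 = 30
30 XOR 6 = 24
The nim-sum is 24 ≠ 0, so this is an N-position: the player to move can win; Player 1 has a winning move.

Player 1 wins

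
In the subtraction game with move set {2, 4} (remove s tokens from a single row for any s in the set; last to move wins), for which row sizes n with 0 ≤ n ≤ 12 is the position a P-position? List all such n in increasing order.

0, 1, 6, 7, 12

Build the Grundy sequence with g(k) = mex{g(k−s) : s ∈ {2, 4}, s ≤ k}:
k:     0  1  2  3  4  5  6  7  8  9 10 11 12
g(k):  0  0  1  1  2  2  0  0  1  1  2  2  0
The P-positions (g = 0) in 0..12 are 0, 1, 6, 7, 12.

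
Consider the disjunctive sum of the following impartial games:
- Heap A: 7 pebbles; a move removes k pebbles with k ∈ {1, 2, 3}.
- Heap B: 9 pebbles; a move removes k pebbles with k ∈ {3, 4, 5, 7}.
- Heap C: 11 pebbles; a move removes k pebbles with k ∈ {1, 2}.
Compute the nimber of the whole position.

Grundy values for heap A (subtraction set {1, 2, 3}):
k:     0  1  2  3  4  5  6  7
g(k):  0  1  2  3  0  1  2  3
So g(7) = 3.
For heap B, compute g(0), g(1), … with moves {3, 4, 5, 7}:
k:     0  1  2  3  4  5  6  7  8  9
g(k):  0  0  0  1  1  1  2  2  2  3
So g(9) = 3.
For heap C, compute g(0), g(1), … with moves {1, 2}:
k:     0  1  2  3  4  5  6  7  8  9 10 11
g(k):  0  1  2  0  1  2  0  1  2  0  1  2
So g(11) = 2.
The value of a disjunctive sum is the nim-sum of the parts.
Combined value = 3 XOR 3 XOR 2 = 2.

2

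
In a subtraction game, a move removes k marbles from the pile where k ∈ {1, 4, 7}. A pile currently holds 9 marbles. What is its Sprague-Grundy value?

1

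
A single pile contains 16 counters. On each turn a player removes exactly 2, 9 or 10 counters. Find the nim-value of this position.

Compute g(0), g(1), … for moves {2, 9, 10}:
k:     0  1  2  3  4  5  6  7  8  9 10 11 12 13 14 15 16
g(k):  0  0  1  1  0  0  1  1  0  2  1  3  0  2  1  3  0
So g(16) = 0.

0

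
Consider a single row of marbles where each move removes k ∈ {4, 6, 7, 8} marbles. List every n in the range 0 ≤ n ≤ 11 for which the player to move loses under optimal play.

0, 1, 2, 3

Grundy values for subtraction set {4, 6, 7, 8}:
g(0) = mex{} = 0
g(1) = mex{} = 0
g(2) = mex{} = 0
g(3) = mex{} = 0
g(4) = mex{0} = 1
g(5) = mex{0} = 1
g(6) = mex{0} = 1
g(7) = mex{0} = 1
g(8) = mex{0,1} = 2
g(9) = mex{0,1} = 2
g(10) = mex{0,1} = 2
g(11) = mex{0,1} = 2
The P-positions (g = 0) in 0..11 are 0, 1, 2, 3.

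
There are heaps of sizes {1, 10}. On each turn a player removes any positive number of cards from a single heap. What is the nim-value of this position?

11

Nim-sum: 1 ⊕ 10 = 11.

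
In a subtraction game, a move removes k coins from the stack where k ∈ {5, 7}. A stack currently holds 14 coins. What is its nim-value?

0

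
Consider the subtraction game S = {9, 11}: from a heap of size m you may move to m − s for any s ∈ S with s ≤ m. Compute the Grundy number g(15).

Grundy values for subtraction set {9, 11}:
k:     0  1  2  3  4  5  6  7  8  9 10 11 12 13 14 15
g(k):  0  0  0  0  0  0  0  0  0  1  1  1  1  1  1  1
So g(15) = 1.

1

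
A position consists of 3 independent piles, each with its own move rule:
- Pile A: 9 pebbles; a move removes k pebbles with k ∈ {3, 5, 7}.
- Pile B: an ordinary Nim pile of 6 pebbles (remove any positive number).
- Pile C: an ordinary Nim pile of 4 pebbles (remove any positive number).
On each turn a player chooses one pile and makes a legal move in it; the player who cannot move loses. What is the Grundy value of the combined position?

1

Build the Grundy sequence for pile A with g(k) = mex{g(k−s) : s ∈ {3, 5, 7}, s ≤ k}:
g(0) = mex{} = 0
g(1) = mex{} = 0
g(2) = mex{} = 0
g(3) = mex{0} = 1
g(4) = mex{0} = 1
g(5) = mex{0} = 1
g(6) = mex{0,1} = 2
g(7) = mex{0,1} = 2
g(8) = mex{0,1} = 2
g(9) = mex{0,1,2} = 3
So g(9) = 3.
Pile B is a plain Nim pile of size 6, so its Grundy value is 6.
Pile C is a plain Nim pile of size 4, so its Grundy value is 4.
The value of a disjunctive sum is the nim-sum of the parts.
Combined value = 3 XOR 6 XOR 4 = 1.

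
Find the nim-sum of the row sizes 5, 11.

14

Nim-sum: 5 ^ 11 = 14.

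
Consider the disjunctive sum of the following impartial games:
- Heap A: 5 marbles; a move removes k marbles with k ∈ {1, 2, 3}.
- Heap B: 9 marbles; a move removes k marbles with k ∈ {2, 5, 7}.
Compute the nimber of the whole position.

3

Grundy values for heap A (subtraction set {1, 2, 3}):
g(0) = mex{} = 0
g(1) = mex{0} = 1
g(2) = mex{0,1} = 2
g(3) = mex{0,1,2} = 3
g(4) = mex{1,2,3} = 0
g(5) = mex{0,2,3} = 1
So g(5) = 1.
For heap B, compute g(0), g(1), … with moves {2, 5, 7}:
k:     0  1  2  3  4  5  6  7  8  9
g(k):  0  0  1  1  0  2  1  3  2  2
So g(9) = 2.
By the Sprague-Grundy theorem, the Grundy value of a sum of independent games is the XOR of the component values.
Combined value = 1 ⊕ 2 = 3.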